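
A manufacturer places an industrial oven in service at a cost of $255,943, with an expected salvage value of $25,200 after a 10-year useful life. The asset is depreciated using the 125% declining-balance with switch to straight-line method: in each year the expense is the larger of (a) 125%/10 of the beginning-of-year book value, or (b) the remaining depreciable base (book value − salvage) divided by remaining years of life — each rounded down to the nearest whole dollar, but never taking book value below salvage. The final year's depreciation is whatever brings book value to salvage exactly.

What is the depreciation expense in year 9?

$20,805

Depreciable base = $255,943 − $25,200 = $230,743.
Year 1: DB = ⌊$255,943 × 125%/10⌋ = $31,992; SL = ⌊$230,743/10⌋ = $23,074 → take DB $31,992. Book value $223,951.
Year 2: DB = ⌊$223,951 × 125%/10⌋ = $27,993; SL = ⌊$198,751/9⌋ = $22,083 → take DB $27,993. Book value $195,958.
Year 3: DB = ⌊$195,958 × 125%/10⌋ = $24,494; SL = ⌊$170,758/8⌋ = $21,344 → take DB $24,494. Book value $171,464.
Year 4: DB = ⌊$171,464 × 125%/10⌋ = $21,433; SL = ⌊$146,264/7⌋ = $20,894 → take DB $21,433. Book value $150,031.
Year 5: DB = ⌊$150,031 × 125%/10⌋ = $18,753; SL = ⌊$124,831/6⌋ = $20,805 → take SL $20,805. Book value $129,226.
Year 6: DB = ⌊$129,226 × 125%/10⌋ = $16,153; SL = ⌊$104,026/5⌋ = $20,805 → take SL $20,805. Book value $108,421.
Year 7: DB = ⌊$108,421 × 125%/10⌋ = $13,552; SL = ⌊$83,221/4⌋ = $20,805 → take SL $20,805. Book value $87,616.
Year 8: DB = ⌊$87,616 × 125%/10⌋ = $10,952; SL = ⌊$62,416/3⌋ = $20,805 → take SL $20,805. Book value $66,811.
Year 9: DB = ⌊$66,811 × 125%/10⌋ = $8,351; SL = ⌊$41,611/2⌋ = $20,805 → take SL $20,805. Book value $46,006.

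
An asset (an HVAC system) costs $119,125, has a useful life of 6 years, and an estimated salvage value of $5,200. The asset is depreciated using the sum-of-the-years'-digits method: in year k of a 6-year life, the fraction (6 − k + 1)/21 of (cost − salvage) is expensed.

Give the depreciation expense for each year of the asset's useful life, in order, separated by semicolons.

Depreciable base = $119,125 − $5,200 = $113,925.
Sum of the years' digits = 6+5+4+3+2+1 = 21.
Year 1: $113,925 × 6/21 = $32,550. Book value $86,575.
Year 2: $113,925 × 5/21 = $27,125. Book value $59,450.
Year 3: $113,925 × 4/21 = $21,700. Book value $37,750.
Year 4: $113,925 × 3/21 = $16,275. Book value $21,475.
Year 5: $113,925 × 2/21 = $10,850. Book value $10,625.
Year 6: $113,925 × 1/21 = $5,425. Book value $5,200.

$32,550; $27,125; $21,700; $16,275; $10,850; $5,425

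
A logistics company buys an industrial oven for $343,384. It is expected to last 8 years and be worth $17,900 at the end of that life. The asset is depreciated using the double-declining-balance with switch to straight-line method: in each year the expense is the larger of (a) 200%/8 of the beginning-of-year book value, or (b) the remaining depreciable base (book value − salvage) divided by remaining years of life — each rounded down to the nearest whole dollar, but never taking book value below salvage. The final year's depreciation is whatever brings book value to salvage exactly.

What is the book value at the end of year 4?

Depreciable base = $343,384 − $17,900 = $325,484.
Year 1: DB = ⌊$343,384 × 200%/8⌋ = $85,846; SL = ⌊$325,484/8⌋ = $40,685 → take DB $85,846. Book value $257,538.
Year 2: DB = ⌊$257,538 × 200%/8⌋ = $64,384; SL = ⌊$239,638/7⌋ = $34,234 → take DB $64,384. Book value $193,154.
Year 3: DB = ⌊$193,154 × 200%/8⌋ = $48,288; SL = ⌊$175,254/6⌋ = $29,209 → take DB $48,288. Book value $144,866.
Year 4: DB = ⌊$144,866 × 200%/8⌋ = $36,216; SL = ⌊$126,966/5⌋ = $25,393 → take DB $36,216. Book value $108,650.

$108,650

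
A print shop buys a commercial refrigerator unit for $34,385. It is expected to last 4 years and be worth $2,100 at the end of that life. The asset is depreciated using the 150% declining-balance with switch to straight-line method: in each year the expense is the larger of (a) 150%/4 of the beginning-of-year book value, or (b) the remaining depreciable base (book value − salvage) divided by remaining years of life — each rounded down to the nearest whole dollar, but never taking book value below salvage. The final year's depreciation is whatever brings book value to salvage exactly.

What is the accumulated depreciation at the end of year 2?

$20,953

Depreciable base = $34,385 − $2,100 = $32,285.
Year 1: DB = ⌊$34,385 × 150%/4⌋ = $12,894; SL = ⌊$32,285/4⌋ = $8,071 → take DB $12,894. Book value $21,491.
Year 2: DB = ⌊$21,491 × 150%/4⌋ = $8,059; SL = ⌊$19,391/3⌋ = $6,463 → take DB $8,059. Book value $13,432.
Accumulated through year 2 = $34,385 − $13,432 = $20,953.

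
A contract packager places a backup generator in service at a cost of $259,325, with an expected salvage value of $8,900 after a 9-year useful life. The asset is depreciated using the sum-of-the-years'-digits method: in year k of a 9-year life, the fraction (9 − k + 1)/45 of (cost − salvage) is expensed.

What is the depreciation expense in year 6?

$22,260

Depreciable base = $259,325 − $8,900 = $250,425.
Sum of the years' digits = 9+8+7+6+5+4+3+2+1 = 45.
Year 1: $250,425 × 9/45 = $50,085. Book value $209,240.
Year 2: $250,425 × 8/45 = $44,520. Book value $164,720.
Year 3: $250,425 × 7/45 = $38,955. Book value $125,765.
Year 4: $250,425 × 6/45 = $33,390. Book value $92,375.
Year 5: $250,425 × 5/45 = $27,825. Book value $64,550.
Year 6: $250,425 × 4/45 = $22,260. Book value $42,290.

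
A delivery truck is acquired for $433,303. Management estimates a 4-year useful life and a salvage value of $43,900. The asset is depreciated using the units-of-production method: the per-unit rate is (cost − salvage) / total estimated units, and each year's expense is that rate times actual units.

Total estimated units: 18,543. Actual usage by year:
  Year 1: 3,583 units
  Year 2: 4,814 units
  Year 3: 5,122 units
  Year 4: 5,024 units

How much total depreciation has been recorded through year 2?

$176,337

Depreciable base = $433,303 − $43,900 = $389,403.
Rate = $389,403 / 18,543 units = $21 per unit.
Year 1: 3,583 × $21 = $75,243. Book value $358,060.
Year 2: 4,814 × $21 = $101,094. Book value $256,966.
Accumulated through year 2 = $433,303 − $256,966 = $176,337.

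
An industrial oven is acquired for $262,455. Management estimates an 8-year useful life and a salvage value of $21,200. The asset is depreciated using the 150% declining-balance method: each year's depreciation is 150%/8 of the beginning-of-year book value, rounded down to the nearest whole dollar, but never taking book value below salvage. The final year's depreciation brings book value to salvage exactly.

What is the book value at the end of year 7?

$61,352

Depreciable base = $262,455 − $21,200 = $241,255.
Year 1: ⌊$262,455 × 150%/8⌋ = $49,210. Book value $213,245.
Year 2: ⌊$213,245 × 150%/8⌋ = $39,983. Book value $173,262.
Year 3: ⌊$173,262 × 150%/8⌋ = $32,486. Book value $140,776.
Year 4: ⌊$140,776 × 150%/8⌋ = $26,395. Book value $114,381.
Year 5: ⌊$114,381 × 150%/8⌋ = $21,446. Book value $92,935.
Year 6: ⌊$92,935 × 150%/8⌋ = $17,425. Book value $75,510.
Year 7: ⌊$75,510 × 150%/8⌋ = $14,158. Book value $61,352.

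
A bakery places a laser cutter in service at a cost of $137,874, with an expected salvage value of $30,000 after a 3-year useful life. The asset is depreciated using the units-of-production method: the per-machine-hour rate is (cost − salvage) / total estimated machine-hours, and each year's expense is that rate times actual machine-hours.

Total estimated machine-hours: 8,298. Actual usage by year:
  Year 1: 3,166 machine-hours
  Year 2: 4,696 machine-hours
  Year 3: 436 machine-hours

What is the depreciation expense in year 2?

Depreciable base = $137,874 − $30,000 = $107,874.
Rate = $107,874 / 8,298 machine-hours = $13 per machine-hour.
Year 1: 3,166 × $13 = $41,158. Book value $96,716.
Year 2: 4,696 × $13 = $61,048. Book value $35,668.

$61,048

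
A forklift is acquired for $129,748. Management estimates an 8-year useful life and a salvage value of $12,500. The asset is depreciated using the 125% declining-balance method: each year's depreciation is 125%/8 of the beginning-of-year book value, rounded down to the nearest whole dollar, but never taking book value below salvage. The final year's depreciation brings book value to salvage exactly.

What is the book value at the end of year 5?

Depreciable base = $129,748 − $12,500 = $117,248.
Year 1: ⌊$129,748 × 125%/8⌋ = $20,273. Book value $109,475.
Year 2: ⌊$109,475 × 125%/8⌋ = $17,105. Book value $92,370.
Year 3: ⌊$92,370 × 125%/8⌋ = $14,432. Book value $77,938.
Year 4: ⌊$77,938 × 125%/8⌋ = $12,177. Book value $65,761.
Year 5: ⌊$65,761 × 125%/8⌋ = $10,275. Book value $55,486.

$55,486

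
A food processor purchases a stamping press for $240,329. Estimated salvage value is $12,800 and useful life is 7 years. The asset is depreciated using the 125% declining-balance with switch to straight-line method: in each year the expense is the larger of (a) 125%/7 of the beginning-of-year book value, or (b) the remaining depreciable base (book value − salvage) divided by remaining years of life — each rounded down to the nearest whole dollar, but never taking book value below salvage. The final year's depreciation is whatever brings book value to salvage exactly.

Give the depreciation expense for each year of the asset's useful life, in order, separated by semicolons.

Depreciable base = $240,329 − $12,800 = $227,529.
Year 1: DB = ⌊$240,329 × 125%/7⌋ = $42,915; SL = ⌊$227,529/7⌋ = $32,504 → take DB $42,915. Book value $197,414.
Year 2: DB = ⌊$197,414 × 125%/7⌋ = $35,252; SL = ⌊$184,614/6⌋ = $30,769 → take DB $35,252. Book value $162,162.
Year 3: DB = ⌊$162,162 × 125%/7⌋ = $28,957; SL = ⌊$149,362/5⌋ = $29,872 → take SL $29,872. Book value $132,290.
Year 4: DB = ⌊$132,290 × 125%/7⌋ = $23,623; SL = ⌊$119,490/4⌋ = $29,872 → take SL $29,872. Book value $102,418.
Year 5: DB = ⌊$102,418 × 125%/7⌋ = $18,288; SL = ⌊$89,618/3⌋ = $29,872 → take SL $29,872. Book value $72,546.
Year 6: DB = ⌊$72,546 × 125%/7⌋ = $12,954; SL = ⌊$59,746/2⌋ = $29,873 → take SL $29,873. Book value $42,673.
Year 7 (final): $42,673 − $12,800 = $29,873. Book value $12,800.

$42,915; $35,252; $29,872; $29,872; $29,872; $29,873; $29,873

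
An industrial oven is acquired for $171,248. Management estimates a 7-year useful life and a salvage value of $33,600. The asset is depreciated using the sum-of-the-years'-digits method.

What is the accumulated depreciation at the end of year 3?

Depreciable base = $171,248 − $33,600 = $137,648.
Sum of the years' digits = 7+6+5+4+3+2+1 = 28.
Year 1: $137,648 × 7/28 = $34,412. Book value $136,836.
Year 2: $137,648 × 6/28 = $29,496. Book value $107,340.
Year 3: $137,648 × 5/28 = $24,580. Book value $82,760.
Accumulated through year 3 = $171,248 − $82,760 = $88,488.

$88,488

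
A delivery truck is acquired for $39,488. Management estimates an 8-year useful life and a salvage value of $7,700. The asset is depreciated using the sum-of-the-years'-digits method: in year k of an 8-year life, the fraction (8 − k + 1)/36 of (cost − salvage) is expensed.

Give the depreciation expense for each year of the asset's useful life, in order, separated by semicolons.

Depreciable base = $39,488 − $7,700 = $31,788.
Sum of the years' digits = 8+7+6+5+4+3+2+1 = 36.
Year 1: $31,788 × 8/36 = $7,064. Book value $32,424.
Year 2: $31,788 × 7/36 = $6,181. Book value $26,243.
Year 3: $31,788 × 6/36 = $5,298. Book value $20,945.
Year 4: $31,788 × 5/36 = $4,415. Book value $16,530.
Year 5: $31,788 × 4/36 = $3,532. Book value $12,998.
Year 6: $31,788 × 3/36 = $2,649. Book value $10,349.
Year 7: $31,788 × 2/36 = $1,766. Book value $8,583.
Year 8: $31,788 × 1/36 = $883. Book value $7,700.

$7,064; $6,181; $5,298; $4,415; $3,532; $2,649; $1,766; $883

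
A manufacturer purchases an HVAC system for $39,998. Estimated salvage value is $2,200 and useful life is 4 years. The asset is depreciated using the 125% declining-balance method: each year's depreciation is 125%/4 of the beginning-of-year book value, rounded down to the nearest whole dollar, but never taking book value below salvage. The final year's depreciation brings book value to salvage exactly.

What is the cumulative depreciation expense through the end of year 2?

Depreciable base = $39,998 − $2,200 = $37,798.
Year 1: ⌊$39,998 × 125%/4⌋ = $12,499. Book value $27,499.
Year 2: ⌊$27,499 × 125%/4⌋ = $8,593. Book value $18,906.
Accumulated through year 2 = $39,998 − $18,906 = $21,092.

$21,092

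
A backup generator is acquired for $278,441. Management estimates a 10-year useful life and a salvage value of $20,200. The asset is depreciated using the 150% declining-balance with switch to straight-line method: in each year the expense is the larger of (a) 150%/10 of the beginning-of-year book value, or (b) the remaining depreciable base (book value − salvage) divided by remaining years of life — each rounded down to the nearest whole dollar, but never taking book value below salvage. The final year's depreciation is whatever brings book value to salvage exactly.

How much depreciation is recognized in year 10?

$20,670

Depreciable base = $278,441 − $20,200 = $258,241.
Year 1: DB = ⌊$278,441 × 150%/10⌋ = $41,766; SL = ⌊$258,241/10⌋ = $25,824 → take DB $41,766. Book value $236,675.
Year 2: DB = ⌊$236,675 × 150%/10⌋ = $35,501; SL = ⌊$216,475/9⌋ = $24,052 → take DB $35,501. Book value $201,174.
Year 3: DB = ⌊$201,174 × 150%/10⌋ = $30,176; SL = ⌊$180,974/8⌋ = $22,621 → take DB $30,176. Book value $170,998.
Year 4: DB = ⌊$170,998 × 150%/10⌋ = $25,649; SL = ⌊$150,798/7⌋ = $21,542 → take DB $25,649. Book value $145,349.
Year 5: DB = ⌊$145,349 × 150%/10⌋ = $21,802; SL = ⌊$125,149/6⌋ = $20,858 → take DB $21,802. Book value $123,547.
Year 6: DB = ⌊$123,547 × 150%/10⌋ = $18,532; SL = ⌊$103,347/5⌋ = $20,669 → take SL $20,669. Book value $102,878.
Year 7: DB = ⌊$102,878 × 150%/10⌋ = $15,431; SL = ⌊$82,678/4⌋ = $20,669 → take SL $20,669. Book value $82,209.
Year 8: DB = ⌊$82,209 × 150%/10⌋ = $12,331; SL = ⌊$62,009/3⌋ = $20,669 → take SL $20,669. Book value $61,540.
Year 9: DB = ⌊$61,540 × 150%/10⌋ = $9,231; SL = ⌊$41,340/2⌋ = $20,670 → take SL $20,670. Book value $40,870.
Year 10 (final): $40,870 − $20,200 = $20,670. Book value $20,200.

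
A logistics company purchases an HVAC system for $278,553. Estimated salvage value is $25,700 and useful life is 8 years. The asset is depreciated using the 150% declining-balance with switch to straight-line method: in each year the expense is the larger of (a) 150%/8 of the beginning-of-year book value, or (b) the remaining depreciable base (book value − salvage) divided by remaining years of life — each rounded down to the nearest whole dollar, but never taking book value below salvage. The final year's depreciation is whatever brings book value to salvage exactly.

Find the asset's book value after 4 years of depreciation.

Depreciable base = $278,553 − $25,700 = $252,853.
Year 1: DB = ⌊$278,553 × 150%/8⌋ = $52,228; SL = ⌊$252,853/8⌋ = $31,606 → take DB $52,228. Book value $226,325.
Year 2: DB = ⌊$226,325 × 150%/8⌋ = $42,435; SL = ⌊$200,625/7⌋ = $28,660 → take DB $42,435. Book value $183,890.
Year 3: DB = ⌊$183,890 × 150%/8⌋ = $34,479; SL = ⌊$158,190/6⌋ = $26,365 → take DB $34,479. Book value $149,411.
Year 4: DB = ⌊$149,411 × 150%/8⌋ = $28,014; SL = ⌊$123,711/5⌋ = $24,742 → take DB $28,014. Book value $121,397.

$121,397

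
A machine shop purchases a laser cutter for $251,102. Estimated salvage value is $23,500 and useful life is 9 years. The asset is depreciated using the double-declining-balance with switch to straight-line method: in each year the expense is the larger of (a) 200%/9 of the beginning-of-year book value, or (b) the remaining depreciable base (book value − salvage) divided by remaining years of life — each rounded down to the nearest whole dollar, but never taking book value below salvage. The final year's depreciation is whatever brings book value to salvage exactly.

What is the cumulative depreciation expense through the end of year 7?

$207,865

Depreciable base = $251,102 − $23,500 = $227,602.
Year 1: DB = ⌊$251,102 × 200%/9⌋ = $55,800; SL = ⌊$227,602/9⌋ = $25,289 → take DB $55,800. Book value $195,302.
Year 2: DB = ⌊$195,302 × 200%/9⌋ = $43,400; SL = ⌊$171,802/8⌋ = $21,475 → take DB $43,400. Book value $151,902.
Year 3: DB = ⌊$151,902 × 200%/9⌋ = $33,756; SL = ⌊$128,402/7⌋ = $18,343 → take DB $33,756. Book value $118,146.
Year 4: DB = ⌊$118,146 × 200%/9⌋ = $26,254; SL = ⌊$94,646/6⌋ = $15,774 → take DB $26,254. Book value $91,892.
Year 5: DB = ⌊$91,892 × 200%/9⌋ = $20,420; SL = ⌊$68,392/5⌋ = $13,678 → take DB $20,420. Book value $71,472.
Year 6: DB = ⌊$71,472 × 200%/9⌋ = $15,882; SL = ⌊$47,972/4⌋ = $11,993 → take DB $15,882. Book value $55,590.
Year 7: DB = ⌊$55,590 × 200%/9⌋ = $12,353; SL = ⌊$32,090/3⌋ = $10,696 → take DB $12,353. Book value $43,237.
Accumulated through year 7 = $251,102 − $43,237 = $207,865.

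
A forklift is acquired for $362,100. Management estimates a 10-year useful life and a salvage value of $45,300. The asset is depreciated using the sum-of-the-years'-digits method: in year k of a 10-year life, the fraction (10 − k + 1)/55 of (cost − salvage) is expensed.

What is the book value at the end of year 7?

$79,860

Depreciable base = $362,100 − $45,300 = $316,800.
Sum of the years' digits = 10+9+8+7+6+5+4+3+2+1 = 55.
Year 1: $316,800 × 10/55 = $57,600. Book value $304,500.
Year 2: $316,800 × 9/55 = $51,840. Book value $252,660.
Year 3: $316,800 × 8/55 = $46,080. Book value $206,580.
Year 4: $316,800 × 7/55 = $40,320. Book value $166,260.
Year 5: $316,800 × 6/55 = $34,560. Book value $131,700.
Year 6: $316,800 × 5/55 = $28,800. Book value $102,900.
Year 7: $316,800 × 4/55 = $23,040. Book value $79,860.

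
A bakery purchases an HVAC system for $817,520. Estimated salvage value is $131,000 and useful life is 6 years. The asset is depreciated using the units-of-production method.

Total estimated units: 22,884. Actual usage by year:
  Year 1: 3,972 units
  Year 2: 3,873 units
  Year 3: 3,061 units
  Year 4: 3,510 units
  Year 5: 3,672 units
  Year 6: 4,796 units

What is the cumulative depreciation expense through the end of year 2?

Depreciable base = $817,520 − $131,000 = $686,520.
Rate = $686,520 / 22,884 units = $30 per unit.
Year 1: 3,972 × $30 = $119,160. Book value $698,360.
Year 2: 3,873 × $30 = $116,190. Book value $582,170.
Accumulated through year 2 = $817,520 − $582,170 = $235,350.

$235,350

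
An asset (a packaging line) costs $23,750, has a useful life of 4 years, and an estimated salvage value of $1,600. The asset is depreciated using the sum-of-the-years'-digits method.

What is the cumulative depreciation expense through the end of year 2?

Depreciable base = $23,750 − $1,600 = $22,150.
Sum of the years' digits = 4+3+2+1 = 10.
Year 1: $22,150 × 4/10 = $8,860. Book value $14,890.
Year 2: $22,150 × 3/10 = $6,645. Book value $8,245.
Accumulated through year 2 = $23,750 − $8,245 = $15,505.

$15,505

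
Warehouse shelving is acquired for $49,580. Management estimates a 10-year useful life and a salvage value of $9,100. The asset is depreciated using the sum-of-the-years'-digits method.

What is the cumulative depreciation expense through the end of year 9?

Depreciable base = $49,580 − $9,100 = $40,480.
Sum of the years' digits = 10+9+8+7+6+5+4+3+2+1 = 55.
Year 1: $40,480 × 10/55 = $7,360. Book value $42,220.
Year 2: $40,480 × 9/55 = $6,624. Book value $35,596.
Year 3: $40,480 × 8/55 = $5,888. Book value $29,708.
Year 4: $40,480 × 7/55 = $5,152. Book value $24,556.
Year 5: $40,480 × 6/55 = $4,416. Book value $20,140.
Year 6: $40,480 × 5/55 = $3,680. Book value $16,460.
Year 7: $40,480 × 4/55 = $2,944. Book value $13,516.
Year 8: $40,480 × 3/55 = $2,208. Book value $11,308.
Year 9: $40,480 × 2/55 = $1,472. Book value $9,836.
Accumulated through year 9 = $49,580 − $9,836 = $39,744.

$39,744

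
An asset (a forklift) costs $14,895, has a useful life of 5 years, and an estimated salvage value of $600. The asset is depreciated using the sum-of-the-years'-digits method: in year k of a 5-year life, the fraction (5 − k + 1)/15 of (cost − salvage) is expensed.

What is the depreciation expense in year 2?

Depreciable base = $14,895 − $600 = $14,295.
Sum of the years' digits = 5+4+3+2+1 = 15.
Year 1: $14,295 × 5/15 = $4,765. Book value $10,130.
Year 2: $14,295 × 4/15 = $3,812. Book value $6,318.

$3,812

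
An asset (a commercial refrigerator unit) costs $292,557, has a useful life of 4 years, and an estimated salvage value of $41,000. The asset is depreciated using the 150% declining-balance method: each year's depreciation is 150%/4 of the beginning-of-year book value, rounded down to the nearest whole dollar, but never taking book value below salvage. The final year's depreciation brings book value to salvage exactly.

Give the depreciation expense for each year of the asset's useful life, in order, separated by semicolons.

Depreciable base = $292,557 − $41,000 = $251,557.
Year 1: ⌊$292,557 × 150%/4⌋ = $109,708. Book value $182,849.
Year 2: ⌊$182,849 × 150%/4⌋ = $68,568. Book value $114,281.
Year 3: ⌊$114,281 × 150%/4⌋ = $42,855. Book value $71,426.
Year 4 (final): $71,426 − $41,000 = $30,426. Book value $41,000.

$109,708; $68,568; $42,855; $30,426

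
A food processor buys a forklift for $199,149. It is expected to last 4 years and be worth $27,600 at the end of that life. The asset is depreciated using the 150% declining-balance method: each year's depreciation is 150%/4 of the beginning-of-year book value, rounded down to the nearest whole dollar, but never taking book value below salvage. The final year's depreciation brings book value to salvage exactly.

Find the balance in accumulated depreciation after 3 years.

$150,527

Depreciable base = $199,149 − $27,600 = $171,549.
Year 1: ⌊$199,149 × 150%/4⌋ = $74,680. Book value $124,469.
Year 2: ⌊$124,469 × 150%/4⌋ = $46,675. Book value $77,794.
Year 3: ⌊$77,794 × 150%/4⌋ = $29,172. Book value $48,622.
Accumulated through year 3 = $199,149 − $48,622 = $150,527.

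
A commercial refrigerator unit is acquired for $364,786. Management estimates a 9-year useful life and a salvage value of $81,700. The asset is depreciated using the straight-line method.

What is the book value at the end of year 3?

$270,424

Depreciable base = $364,786 − $81,700 = $283,086.
Annual expense = $283,086 / 9 = $31,454.
End of year 1: book value $333,332.
End of year 2: book value $301,878.
End of year 3: book value $270,424.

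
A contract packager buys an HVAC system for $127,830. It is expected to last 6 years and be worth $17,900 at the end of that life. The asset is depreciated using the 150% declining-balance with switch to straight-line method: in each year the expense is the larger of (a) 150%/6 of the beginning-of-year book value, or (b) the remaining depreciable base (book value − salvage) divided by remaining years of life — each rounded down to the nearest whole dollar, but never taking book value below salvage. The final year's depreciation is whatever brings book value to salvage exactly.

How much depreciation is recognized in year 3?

Depreciable base = $127,830 − $17,900 = $109,930.
Year 1: DB = ⌊$127,830 × 150%/6⌋ = $31,957; SL = ⌊$109,930/6⌋ = $18,321 → take DB $31,957. Book value $95,873.
Year 2: DB = ⌊$95,873 × 150%/6⌋ = $23,968; SL = ⌊$77,973/5⌋ = $15,594 → take DB $23,968. Book value $71,905.
Year 3: DB = ⌊$71,905 × 150%/6⌋ = $17,976; SL = ⌊$54,005/4⌋ = $13,501 → take DB $17,976. Book value $53,929.

$17,976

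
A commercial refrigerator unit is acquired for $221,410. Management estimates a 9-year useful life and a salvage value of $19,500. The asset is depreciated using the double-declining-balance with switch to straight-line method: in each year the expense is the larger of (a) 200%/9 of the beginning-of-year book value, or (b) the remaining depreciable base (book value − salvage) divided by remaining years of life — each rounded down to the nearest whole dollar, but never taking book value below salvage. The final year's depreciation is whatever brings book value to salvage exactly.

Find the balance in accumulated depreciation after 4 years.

Depreciable base = $221,410 − $19,500 = $201,910.
Year 1: DB = ⌊$221,410 × 200%/9⌋ = $49,202; SL = ⌊$201,910/9⌋ = $22,434 → take DB $49,202. Book value $172,208.
Year 2: DB = ⌊$172,208 × 200%/9⌋ = $38,268; SL = ⌊$152,708/8⌋ = $19,088 → take DB $38,268. Book value $133,940.
Year 3: DB = ⌊$133,940 × 200%/9⌋ = $29,764; SL = ⌊$114,440/7⌋ = $16,348 → take DB $29,764. Book value $104,176.
Year 4: DB = ⌊$104,176 × 200%/9⌋ = $23,150; SL = ⌊$84,676/6⌋ = $14,112 → take DB $23,150. Book value $81,026.
Accumulated through year 4 = $221,410 − $81,026 = $140,384.

$140,384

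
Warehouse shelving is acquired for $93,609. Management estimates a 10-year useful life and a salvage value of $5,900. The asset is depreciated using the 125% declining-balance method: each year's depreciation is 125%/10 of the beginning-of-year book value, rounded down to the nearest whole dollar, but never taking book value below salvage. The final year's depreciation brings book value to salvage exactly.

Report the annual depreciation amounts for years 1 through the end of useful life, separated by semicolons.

$11,701; $10,238; $8,958; $7,839; $6,859; $6,001; $5,251; $4,595; $4,020; $22,247

Depreciable base = $93,609 − $5,900 = $87,709.
Year 1: ⌊$93,609 × 125%/10⌋ = $11,701. Book value $81,908.
Year 2: ⌊$81,908 × 125%/10⌋ = $10,238. Book value $71,670.
Year 3: ⌊$71,670 × 125%/10⌋ = $8,958. Book value $62,712.
Year 4: ⌊$62,712 × 125%/10⌋ = $7,839. Book value $54,873.
Year 5: ⌊$54,873 × 125%/10⌋ = $6,859. Book value $48,014.
Year 6: ⌊$48,014 × 125%/10⌋ = $6,001. Book value $42,013.
Year 7: ⌊$42,013 × 125%/10⌋ = $5,251. Book value $36,762.
Year 8: ⌊$36,762 × 125%/10⌋ = $4,595. Book value $32,167.
Year 9: ⌊$32,167 × 125%/10⌋ = $4,020. Book value $28,147.
Year 10 (final): $28,147 − $5,900 = $22,247. Book value $5,900.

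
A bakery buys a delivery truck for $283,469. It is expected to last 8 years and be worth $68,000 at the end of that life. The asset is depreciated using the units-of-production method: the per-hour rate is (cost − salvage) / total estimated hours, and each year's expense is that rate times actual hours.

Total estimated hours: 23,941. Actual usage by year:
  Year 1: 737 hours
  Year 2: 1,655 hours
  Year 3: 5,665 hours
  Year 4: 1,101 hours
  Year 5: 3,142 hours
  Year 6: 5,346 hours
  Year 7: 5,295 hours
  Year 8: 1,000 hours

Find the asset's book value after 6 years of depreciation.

$124,655

Depreciable base = $283,469 − $68,000 = $215,469.
Rate = $215,469 / 23,941 hours = $9 per hour.
Year 1: 737 × $9 = $6,633. Book value $276,836.
Year 2: 1,655 × $9 = $14,895. Book value $261,941.
Year 3: 5,665 × $9 = $50,985. Book value $210,956.
Year 4: 1,101 × $9 = $9,909. Book value $201,047.
Year 5: 3,142 × $9 = $28,278. Book value $172,769.
Year 6: 5,346 × $9 = $48,114. Book value $124,655.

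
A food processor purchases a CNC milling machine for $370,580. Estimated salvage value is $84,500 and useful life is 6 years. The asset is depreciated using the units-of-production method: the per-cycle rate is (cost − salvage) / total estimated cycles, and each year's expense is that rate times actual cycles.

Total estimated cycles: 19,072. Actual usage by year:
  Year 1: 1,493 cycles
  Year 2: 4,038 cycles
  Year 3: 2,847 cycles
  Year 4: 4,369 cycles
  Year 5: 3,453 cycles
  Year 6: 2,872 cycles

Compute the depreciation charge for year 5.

Depreciable base = $370,580 − $84,500 = $286,080.
Rate = $286,080 / 19,072 cycles = $15 per cycle.
Year 1: 1,493 × $15 = $22,395. Book value $348,185.
Year 2: 4,038 × $15 = $60,570. Book value $287,615.
Year 3: 2,847 × $15 = $42,705. Book value $244,910.
Year 4: 4,369 × $15 = $65,535. Book value $179,375.
Year 5: 3,453 × $15 = $51,795. Book value $127,580.

$51,795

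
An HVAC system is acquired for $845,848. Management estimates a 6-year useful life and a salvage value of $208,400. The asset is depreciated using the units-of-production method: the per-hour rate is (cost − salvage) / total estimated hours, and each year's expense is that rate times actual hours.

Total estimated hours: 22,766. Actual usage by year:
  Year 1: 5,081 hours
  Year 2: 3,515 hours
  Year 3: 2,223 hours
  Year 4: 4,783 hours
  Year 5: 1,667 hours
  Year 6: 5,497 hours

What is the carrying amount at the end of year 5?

$362,316

Depreciable base = $845,848 − $208,400 = $637,448.
Rate = $637,448 / 22,766 hours = $28 per hour.
Year 1: 5,081 × $28 = $142,268. Book value $703,580.
Year 2: 3,515 × $28 = $98,420. Book value $605,160.
Year 3: 2,223 × $28 = $62,244. Book value $542,916.
Year 4: 4,783 × $28 = $133,924. Book value $408,992.
Year 5: 1,667 × $28 = $46,676. Book value $362,316.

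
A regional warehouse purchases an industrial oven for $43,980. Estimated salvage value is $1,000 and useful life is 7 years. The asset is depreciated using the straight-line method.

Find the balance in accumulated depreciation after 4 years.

$24,560

Depreciable base = $43,980 − $1,000 = $42,980.
Annual expense = $42,980 / 7 = $6,140.
End of year 1: book value $37,840.
End of year 2: book value $31,700.
End of year 3: book value $25,560.
End of year 4: book value $19,420.
Accumulated through year 4 = $43,980 − $19,420 = $24,560.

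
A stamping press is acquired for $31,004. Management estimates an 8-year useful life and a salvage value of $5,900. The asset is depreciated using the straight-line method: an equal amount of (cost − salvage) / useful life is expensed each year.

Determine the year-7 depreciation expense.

$3,138

Depreciable base = $31,004 − $5,900 = $25,104.
Annual expense = $25,104 / 8 = $3,138.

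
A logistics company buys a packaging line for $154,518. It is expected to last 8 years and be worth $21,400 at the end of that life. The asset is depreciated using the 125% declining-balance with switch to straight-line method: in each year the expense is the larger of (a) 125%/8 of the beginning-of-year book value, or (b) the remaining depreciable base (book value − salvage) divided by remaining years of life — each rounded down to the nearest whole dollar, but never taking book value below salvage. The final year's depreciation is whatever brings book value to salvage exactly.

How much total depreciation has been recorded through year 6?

Depreciable base = $154,518 − $21,400 = $133,118.
Year 1: DB = ⌊$154,518 × 125%/8⌋ = $24,143; SL = ⌊$133,118/8⌋ = $16,639 → take DB $24,143. Book value $130,375.
Year 2: DB = ⌊$130,375 × 125%/8⌋ = $20,371; SL = ⌊$108,975/7⌋ = $15,567 → take DB $20,371. Book value $110,004.
Year 3: DB = ⌊$110,004 × 125%/8⌋ = $17,188; SL = ⌊$88,604/6⌋ = $14,767 → take DB $17,188. Book value $92,816.
Year 4: DB = ⌊$92,816 × 125%/8⌋ = $14,502; SL = ⌊$71,416/5⌋ = $14,283 → take DB $14,502. Book value $78,314.
Year 5: DB = ⌊$78,314 × 125%/8⌋ = $12,236; SL = ⌊$56,914/4⌋ = $14,228 → take SL $14,228. Book value $64,086.
Year 6: DB = ⌊$64,086 × 125%/8⌋ = $10,013; SL = ⌊$42,686/3⌋ = $14,228 → take SL $14,228. Book value $49,858.
Accumulated through year 6 = $154,518 − $49,858 = $104,660.

$104,660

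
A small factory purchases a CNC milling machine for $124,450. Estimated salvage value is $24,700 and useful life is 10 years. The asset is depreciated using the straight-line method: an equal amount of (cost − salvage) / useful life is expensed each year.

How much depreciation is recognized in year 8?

$9,975

Depreciable base = $124,450 − $24,700 = $99,750.
Annual expense = $99,750 / 10 = $9,975.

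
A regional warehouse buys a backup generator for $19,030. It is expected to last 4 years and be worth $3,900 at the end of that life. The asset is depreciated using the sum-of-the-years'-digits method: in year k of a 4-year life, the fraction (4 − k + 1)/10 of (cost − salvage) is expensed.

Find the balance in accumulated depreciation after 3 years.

Depreciable base = $19,030 − $3,900 = $15,130.
Sum of the years' digits = 4+3+2+1 = 10.
Year 1: $15,130 × 4/10 = $6,052. Book value $12,978.
Year 2: $15,130 × 3/10 = $4,539. Book value $8,439.
Year 3: $15,130 × 2/10 = $3,026. Book value $5,413.
Accumulated through year 3 = $19,030 − $5,413 = $13,617.

$13,617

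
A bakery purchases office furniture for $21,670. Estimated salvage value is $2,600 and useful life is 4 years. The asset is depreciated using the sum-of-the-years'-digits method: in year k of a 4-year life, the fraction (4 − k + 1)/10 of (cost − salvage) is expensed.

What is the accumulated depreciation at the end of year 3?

$17,163

Depreciable base = $21,670 − $2,600 = $19,070.
Sum of the years' digits = 4+3+2+1 = 10.
Year 1: $19,070 × 4/10 = $7,628. Book value $14,042.
Year 2: $19,070 × 3/10 = $5,721. Book value $8,321.
Year 3: $19,070 × 2/10 = $3,814. Book value $4,507.
Accumulated through year 3 = $21,670 − $4,507 = $17,163.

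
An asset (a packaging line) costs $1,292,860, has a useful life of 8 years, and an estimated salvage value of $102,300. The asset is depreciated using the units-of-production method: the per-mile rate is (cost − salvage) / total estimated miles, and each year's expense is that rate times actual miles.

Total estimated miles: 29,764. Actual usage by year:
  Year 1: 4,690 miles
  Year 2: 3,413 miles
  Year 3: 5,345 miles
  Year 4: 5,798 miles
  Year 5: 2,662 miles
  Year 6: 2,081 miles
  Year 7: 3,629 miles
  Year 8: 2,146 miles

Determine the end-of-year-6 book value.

Depreciable base = $1,292,860 − $102,300 = $1,190,560.
Rate = $1,190,560 / 29,764 miles = $40 per mile.
Year 1: 4,690 × $40 = $187,600. Book value $1,105,260.
Year 2: 3,413 × $40 = $136,520. Book value $968,740.
Year 3: 5,345 × $40 = $213,800. Book value $754,940.
Year 4: 5,798 × $40 = $231,920. Book value $523,020.
Year 5: 2,662 × $40 = $106,480. Book value $416,540.
Year 6: 2,081 × $40 = $83,240. Book value $333,300.

$333,300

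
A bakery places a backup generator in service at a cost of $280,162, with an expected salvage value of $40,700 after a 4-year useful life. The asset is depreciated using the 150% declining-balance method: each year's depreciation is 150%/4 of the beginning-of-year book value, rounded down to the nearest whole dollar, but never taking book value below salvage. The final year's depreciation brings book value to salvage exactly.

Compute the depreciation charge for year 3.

Depreciable base = $280,162 − $40,700 = $239,462.
Year 1: ⌊$280,162 × 150%/4⌋ = $105,060. Book value $175,102.
Year 2: ⌊$175,102 × 150%/4⌋ = $65,663. Book value $109,439.
Year 3: ⌊$109,439 × 150%/4⌋ = $41,039. Book value $68,400.

$41,039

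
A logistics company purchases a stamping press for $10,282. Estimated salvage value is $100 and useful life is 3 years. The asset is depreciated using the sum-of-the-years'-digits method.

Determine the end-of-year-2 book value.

Depreciable base = $10,282 − $100 = $10,182.
Sum of the years' digits = 3+2+1 = 6.
Year 1: $10,182 × 3/6 = $5,091. Book value $5,191.
Year 2: $10,182 × 2/6 = $3,394. Book value $1,797.

$1,797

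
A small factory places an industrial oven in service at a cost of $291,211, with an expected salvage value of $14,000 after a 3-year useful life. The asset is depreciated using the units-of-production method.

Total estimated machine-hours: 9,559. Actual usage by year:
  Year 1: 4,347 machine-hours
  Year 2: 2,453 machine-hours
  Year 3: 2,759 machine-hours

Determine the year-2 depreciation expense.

$71,137

Depreciable base = $291,211 − $14,000 = $277,211.
Rate = $277,211 / 9,559 machine-hours = $29 per machine-hour.
Year 1: 4,347 × $29 = $126,063. Book value $165,148.
Year 2: 2,453 × $29 = $71,137. Book value $94,011.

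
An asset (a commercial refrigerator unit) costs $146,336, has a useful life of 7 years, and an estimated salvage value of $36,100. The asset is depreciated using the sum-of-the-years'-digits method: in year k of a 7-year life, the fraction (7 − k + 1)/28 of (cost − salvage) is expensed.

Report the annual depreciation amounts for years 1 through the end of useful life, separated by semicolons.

Depreciable base = $146,336 − $36,100 = $110,236.
Sum of the years' digits = 7+6+5+4+3+2+1 = 28.
Year 1: $110,236 × 7/28 = $27,559. Book value $118,777.
Year 2: $110,236 × 6/28 = $23,622. Book value $95,155.
Year 3: $110,236 × 5/28 = $19,685. Book value $75,470.
Year 4: $110,236 × 4/28 = $15,748. Book value $59,722.
Year 5: $110,236 × 3/28 = $11,811. Book value $47,911.
Year 6: $110,236 × 2/28 = $7,874. Book value $40,037.
Year 7: $110,236 × 1/28 = $3,937. Book value $36,100.

$27,559; $23,622; $19,685; $15,748; $11,811; $7,874; $3,937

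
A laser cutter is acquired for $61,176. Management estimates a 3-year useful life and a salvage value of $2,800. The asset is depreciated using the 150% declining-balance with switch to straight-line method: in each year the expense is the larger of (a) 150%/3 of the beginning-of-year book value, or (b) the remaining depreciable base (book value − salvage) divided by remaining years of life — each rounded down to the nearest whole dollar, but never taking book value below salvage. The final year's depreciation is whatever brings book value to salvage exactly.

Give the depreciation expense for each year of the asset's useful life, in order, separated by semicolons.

Depreciable base = $61,176 − $2,800 = $58,376.
Year 1: DB = ⌊$61,176 × 150%/3⌋ = $30,588; SL = ⌊$58,376/3⌋ = $19,458 → take DB $30,588. Book value $30,588.
Year 2: DB = ⌊$30,588 × 150%/3⌋ = $15,294; SL = ⌊$27,788/2⌋ = $13,894 → take DB $15,294. Book value $15,294.
Year 3 (final): $15,294 − $2,800 = $12,494. Book value $2,800.

$30,588; $15,294; $12,494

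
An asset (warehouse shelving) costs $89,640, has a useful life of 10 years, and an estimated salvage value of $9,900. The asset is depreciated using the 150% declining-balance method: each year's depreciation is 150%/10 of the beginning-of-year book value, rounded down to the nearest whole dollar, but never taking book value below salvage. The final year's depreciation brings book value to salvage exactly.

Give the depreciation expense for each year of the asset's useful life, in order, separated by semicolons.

Depreciable base = $89,640 − $9,900 = $79,740.
Year 1: ⌊$89,640 × 150%/10⌋ = $13,446. Book value $76,194.
Year 2: ⌊$76,194 × 150%/10⌋ = $11,429. Book value $64,765.
Year 3: ⌊$64,765 × 150%/10⌋ = $9,714. Book value $55,051.
Year 4: ⌊$55,051 × 150%/10⌋ = $8,257. Book value $46,794.
Year 5: ⌊$46,794 × 150%/10⌋ = $7,019. Book value $39,775.
Year 6: ⌊$39,775 × 150%/10⌋ = $5,966. Book value $33,809.
Year 7: ⌊$33,809 × 150%/10⌋ = $5,071. Book value $28,738.
Year 8: ⌊$28,738 × 150%/10⌋ = $4,310. Book value $24,428.
Year 9: ⌊$24,428 × 150%/10⌋ = $3,664. Book value $20,764.
Year 10 (final): $20,764 − $9,900 = $10,864. Book value $9,900.

$13,446; $11,429; $9,714; $8,257; $7,019; $5,966; $5,071; $4,310; $3,664; $10,864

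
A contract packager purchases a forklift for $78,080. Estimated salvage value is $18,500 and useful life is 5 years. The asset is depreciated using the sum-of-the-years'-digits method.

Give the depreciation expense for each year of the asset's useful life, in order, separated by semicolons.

Depreciable base = $78,080 − $18,500 = $59,580.
Sum of the years' digits = 5+4+3+2+1 = 15.
Year 1: $59,580 × 5/15 = $19,860. Book value $58,220.
Year 2: $59,580 × 4/15 = $15,888. Book value $42,332.
Year 3: $59,580 × 3/15 = $11,916. Book value $30,416.
Year 4: $59,580 × 2/15 = $7,944. Book value $22,472.
Year 5: $59,580 × 1/15 = $3,972. Book value $18,500.

$19,860; $15,888; $11,916; $7,944; $3,972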